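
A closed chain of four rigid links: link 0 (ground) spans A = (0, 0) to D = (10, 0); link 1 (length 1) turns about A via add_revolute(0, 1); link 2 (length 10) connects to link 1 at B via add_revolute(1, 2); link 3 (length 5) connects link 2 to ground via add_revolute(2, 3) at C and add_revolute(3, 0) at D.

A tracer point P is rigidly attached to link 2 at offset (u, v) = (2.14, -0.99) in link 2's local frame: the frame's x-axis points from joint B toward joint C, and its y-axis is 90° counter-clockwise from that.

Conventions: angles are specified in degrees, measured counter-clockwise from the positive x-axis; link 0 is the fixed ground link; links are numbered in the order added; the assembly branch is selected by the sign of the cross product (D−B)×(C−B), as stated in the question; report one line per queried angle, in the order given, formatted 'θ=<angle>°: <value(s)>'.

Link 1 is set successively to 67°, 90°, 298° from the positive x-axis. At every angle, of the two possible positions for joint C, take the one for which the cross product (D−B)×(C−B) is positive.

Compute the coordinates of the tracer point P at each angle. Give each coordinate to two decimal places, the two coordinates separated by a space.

A=(0,0), D=(10.00,0)
θ=67°: B = A + 1.00·(cos67°, sin67°) = (0.3907, 0.9205)
θ=67°: |BD| = 9.6533
θ=67°: circle(B,10.00) ∩ circle(D,5.00): a=8.7113, h=4.9105
θ=67°:   candidates: C₊=(9.5306,4.9779) cross=47.402; C₋=(8.5941,-4.7983) cross=-47.402
θ=67°:   branch + wants cross > 0 → take C=(9.5306,4.9779) (cross=47.402)
θ=67°: ex = (C−B)/|BC| = (0.9140,0.4057); ey = (-0.4057,0.9140)
θ=67°: P = B + 2.14·ex + -0.99·ey = (2.7483,0.8839)
θ=90°: B = A + 1.00·(cos90°, sin90°) = (0.0000, 1.0000)
θ=90°: |BD| = 10.0499
θ=90°: circle(B,10.00) ∩ circle(D,5.00): a=8.7563, h=4.8298
θ=90°:   candidates: C₊=(9.1935,4.9345) cross=48.539; C₋=(8.2323,-4.6771) cross=-48.539
θ=90°:   branch + wants cross > 0 → take C=(9.1935,4.9345) (cross=48.539)
θ=90°: ex = (C−B)/|BC| = (0.9193,0.3935); ey = (-0.3935,0.9193)
θ=90°: P = B + 2.14·ex + -0.99·ey = (2.3569,0.9318)
θ=298°: B = A + 1.00·(cos298°, sin298°) = (0.4695, -0.8829)
θ=298°: |BD| = 9.5713
θ=298°: circle(B,10.00) ∩ circle(D,5.00): a=8.7036, h=4.9241
θ=298°:   candidates: C₊=(8.6817,4.8231) cross=47.131; C₋=(9.5902,-4.9832) cross=-47.131
θ=298°:   branch + wants cross > 0 → take C=(8.6817,4.8231) (cross=47.131)
θ=298°: ex = (C−B)/|BC| = (0.8212,0.5706); ey = (-0.5706,0.8212)
θ=298°: P = B + 2.14·ex + -0.99·ey = (2.7918,-0.4749)

θ=67°: 2.75 0.88
θ=90°: 2.36 0.93
θ=298°: 2.79 -0.47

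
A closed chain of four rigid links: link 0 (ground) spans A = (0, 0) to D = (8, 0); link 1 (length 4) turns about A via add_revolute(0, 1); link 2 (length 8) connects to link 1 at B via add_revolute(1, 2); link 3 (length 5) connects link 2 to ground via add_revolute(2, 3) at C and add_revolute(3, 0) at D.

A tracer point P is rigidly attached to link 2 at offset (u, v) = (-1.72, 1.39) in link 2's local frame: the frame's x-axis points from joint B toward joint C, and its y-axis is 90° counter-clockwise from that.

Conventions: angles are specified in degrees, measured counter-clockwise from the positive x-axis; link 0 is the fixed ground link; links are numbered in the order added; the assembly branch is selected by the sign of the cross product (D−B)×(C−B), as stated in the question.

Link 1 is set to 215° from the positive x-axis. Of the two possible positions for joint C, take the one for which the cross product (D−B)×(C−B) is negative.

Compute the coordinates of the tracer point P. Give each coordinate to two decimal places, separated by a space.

A=(0,0), D=(8.00,0)
B = A + 4.00·(cos215°, sin215°) = (-3.2766, -2.2943)
|BD| = 11.5076
circle(B,8.00) ∩ circle(D,5.00): a=7.4483, h=2.9193
  candidates: C₊=(3.4402,2.0514) cross=33.594; C₋=(4.6042,-3.6700) cross=-33.594
  branch - wants cross < 0 → take C=(4.6042,-3.6700) (cross=-33.594)
ex = (C−B)/|BC| = (0.9851,-0.1720); ey = (0.1720,0.9851)
P = B + -1.72·ex + 1.39·ey = (-4.7320,-0.6292)

-4.73 -0.63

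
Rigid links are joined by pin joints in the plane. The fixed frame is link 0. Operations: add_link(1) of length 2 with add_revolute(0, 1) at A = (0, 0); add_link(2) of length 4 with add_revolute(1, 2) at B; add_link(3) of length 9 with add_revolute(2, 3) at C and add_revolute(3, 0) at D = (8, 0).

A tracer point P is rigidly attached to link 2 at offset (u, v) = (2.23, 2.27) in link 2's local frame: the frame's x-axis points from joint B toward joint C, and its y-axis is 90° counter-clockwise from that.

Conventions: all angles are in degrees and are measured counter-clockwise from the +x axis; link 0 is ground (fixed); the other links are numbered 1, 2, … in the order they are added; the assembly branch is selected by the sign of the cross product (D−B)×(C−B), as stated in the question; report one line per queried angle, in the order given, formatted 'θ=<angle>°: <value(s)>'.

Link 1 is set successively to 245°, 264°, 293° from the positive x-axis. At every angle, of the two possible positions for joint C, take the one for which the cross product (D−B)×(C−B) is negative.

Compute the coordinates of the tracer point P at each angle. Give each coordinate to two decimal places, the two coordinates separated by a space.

A=(0,0), D=(8.00,0)
θ=245°: B = A + 2.00·(cos245°, sin245°) = (-0.8452, -1.8126)
θ=245°: |BD| = 9.0291
θ=245°: circle(B,4.00) ∩ circle(D,9.00): a=0.9150, h=3.8939
θ=245°:   candidates: C₊=(-0.7306,2.1857) cross=35.159; C₋=(0.8329,-5.4436) cross=-35.159
θ=245°:   branch - wants cross < 0 → take C=(0.8329,-5.4436) (cross=-35.159)
θ=245°: ex = (C−B)/|BC| = (0.4195,-0.9077); ey = (0.9077,0.4195)
θ=245°: P = B + 2.23·ex + 2.27·ey = (2.1509,-2.8845)
θ=264°: B = A + 2.00·(cos264°, sin264°) = (-0.2091, -1.9890)
θ=264°: |BD| = 8.4466
θ=264°: circle(B,4.00) ∩ circle(D,9.00): a=0.3756, h=3.9823
θ=264°:   candidates: C₊=(-0.7818,1.9697) cross=33.637; C₋=(1.0937,-5.7709) cross=-33.637
θ=264°:   branch - wants cross < 0 → take C=(1.0937,-5.7709) (cross=-33.637)
θ=264°: ex = (C−B)/|BC| = (0.3257,-0.9455); ey = (0.9455,0.3257)
θ=264°: P = B + 2.23·ex + 2.27·ey = (2.6635,-3.3581)
θ=293°: B = A + 2.00·(cos293°, sin293°) = (0.7815, -1.8410)
θ=293°: |BD| = 7.4496
θ=293°: circle(B,4.00) ∩ circle(D,9.00): a=-0.6378, h=3.9488
θ=293°:   candidates: C₊=(-0.8125,1.8277) cross=29.417; C₋=(1.1393,-5.8250) cross=-29.417
θ=293°:   branch - wants cross < 0 → take C=(1.1393,-5.8250) (cross=-29.417)
θ=293°: ex = (C−B)/|BC| = (0.0895,-0.9960); ey = (0.9960,0.0895)
θ=293°: P = B + 2.23·ex + 2.27·ey = (3.2418,-3.8590)

θ=245°: 2.15 -2.88
θ=264°: 2.66 -3.36
θ=293°: 3.24 -3.86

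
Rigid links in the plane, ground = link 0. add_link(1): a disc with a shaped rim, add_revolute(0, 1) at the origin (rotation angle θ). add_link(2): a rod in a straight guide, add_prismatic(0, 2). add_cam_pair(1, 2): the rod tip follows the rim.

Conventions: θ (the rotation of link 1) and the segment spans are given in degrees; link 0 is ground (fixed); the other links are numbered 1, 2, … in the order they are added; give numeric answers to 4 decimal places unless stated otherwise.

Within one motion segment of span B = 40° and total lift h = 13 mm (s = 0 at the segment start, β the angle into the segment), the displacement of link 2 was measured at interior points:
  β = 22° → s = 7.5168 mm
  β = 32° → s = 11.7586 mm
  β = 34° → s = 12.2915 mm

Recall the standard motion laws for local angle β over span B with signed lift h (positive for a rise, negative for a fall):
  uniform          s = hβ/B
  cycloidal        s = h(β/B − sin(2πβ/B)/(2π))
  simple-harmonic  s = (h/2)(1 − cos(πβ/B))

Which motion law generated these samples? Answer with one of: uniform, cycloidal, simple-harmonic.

candidates at β/B = r: uniform s = h·r (linear in β); cycloidal s = h·(r − sin(2πr)/(2π)); simple-harmonic s = (h/2)(1 − cos(πr))
β=22°: printed 7.5168 | uniform 7.1500, cycloidal 7.7894, simple-harmonic 7.5168
β=32°: printed 11.7586 | uniform 10.4000, cycloidal 12.3677, simple-harmonic 11.7586
β=34°: printed 12.2915 | uniform 11.0500, cycloidal 12.7239, simple-harmonic 12.2915
only one law matches every sample → simple-harmonic

simple-harmonic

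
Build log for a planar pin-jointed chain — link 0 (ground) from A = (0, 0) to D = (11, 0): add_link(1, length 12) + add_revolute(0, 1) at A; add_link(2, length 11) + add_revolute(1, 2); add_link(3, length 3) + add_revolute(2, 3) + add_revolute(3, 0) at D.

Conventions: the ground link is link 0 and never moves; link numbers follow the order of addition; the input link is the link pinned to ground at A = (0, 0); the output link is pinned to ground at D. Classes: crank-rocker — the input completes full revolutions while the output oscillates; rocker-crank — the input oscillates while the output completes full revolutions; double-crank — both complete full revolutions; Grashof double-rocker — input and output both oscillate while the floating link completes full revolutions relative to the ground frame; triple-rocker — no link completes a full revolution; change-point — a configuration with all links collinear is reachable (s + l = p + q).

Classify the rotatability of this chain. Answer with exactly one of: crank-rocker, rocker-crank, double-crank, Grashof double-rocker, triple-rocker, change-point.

lengths: ground=11, input=12, coupler=11, output=3
sorted: s=3 (shortest), l=12 (longest), p+q=22
s + l = 15 vs p + q = 22
s + l < p + q (Grashof) with shortest = output link → rocker-crank

rocker-crank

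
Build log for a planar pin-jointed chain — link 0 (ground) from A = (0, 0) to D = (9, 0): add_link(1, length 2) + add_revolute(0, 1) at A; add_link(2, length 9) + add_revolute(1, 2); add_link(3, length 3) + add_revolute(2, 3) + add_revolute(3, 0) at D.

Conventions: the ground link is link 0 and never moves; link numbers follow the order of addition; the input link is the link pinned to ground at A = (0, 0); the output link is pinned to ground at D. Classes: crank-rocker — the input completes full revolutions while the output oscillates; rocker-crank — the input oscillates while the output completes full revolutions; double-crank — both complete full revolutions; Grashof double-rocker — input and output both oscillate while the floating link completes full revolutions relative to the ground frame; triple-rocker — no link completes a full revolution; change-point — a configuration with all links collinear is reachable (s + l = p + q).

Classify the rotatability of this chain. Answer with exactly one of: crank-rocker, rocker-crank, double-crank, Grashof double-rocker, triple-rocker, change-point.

lengths: ground=9, input=2, coupler=9, output=3
sorted: s=2 (shortest), l=9 (longest), p+q=12
s + l = 11 vs p + q = 12
s + l < p + q (Grashof) with shortest = input link → crank-rocker

crank-rocker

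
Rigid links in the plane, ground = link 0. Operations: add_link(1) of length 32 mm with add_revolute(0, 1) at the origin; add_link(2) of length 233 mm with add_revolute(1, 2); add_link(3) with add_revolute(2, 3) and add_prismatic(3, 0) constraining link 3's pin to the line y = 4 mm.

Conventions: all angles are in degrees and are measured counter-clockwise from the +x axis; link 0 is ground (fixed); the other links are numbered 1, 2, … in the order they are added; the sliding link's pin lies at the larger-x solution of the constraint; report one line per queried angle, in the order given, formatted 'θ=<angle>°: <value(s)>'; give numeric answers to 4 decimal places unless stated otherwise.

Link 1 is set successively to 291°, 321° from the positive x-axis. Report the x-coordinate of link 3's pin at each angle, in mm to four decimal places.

geometry: r = 32 mm, L = 233 mm, e = 4 mm
θ=291°: crank pin P = (r cos θ, r sin θ) = (11.467774, -29.874574)
θ=291°: h = r sin θ − e = -29.874574 − 4 = -33.874574
θ=291°: x = r cos θ + √(L² − h²) = 11.467774 + 230.524431 = 241.992205
θ=321°: crank pin P = (r cos θ, r sin θ) = (24.868671, -20.138253)
θ=321°: h = r sin θ − e = -20.138253 − 4 = -24.138253
θ=321°: x = r cos θ + √(L² − h²) = 24.868671 + 231.746294 = 256.614965

θ=291°: 241.9922
θ=321°: 256.6150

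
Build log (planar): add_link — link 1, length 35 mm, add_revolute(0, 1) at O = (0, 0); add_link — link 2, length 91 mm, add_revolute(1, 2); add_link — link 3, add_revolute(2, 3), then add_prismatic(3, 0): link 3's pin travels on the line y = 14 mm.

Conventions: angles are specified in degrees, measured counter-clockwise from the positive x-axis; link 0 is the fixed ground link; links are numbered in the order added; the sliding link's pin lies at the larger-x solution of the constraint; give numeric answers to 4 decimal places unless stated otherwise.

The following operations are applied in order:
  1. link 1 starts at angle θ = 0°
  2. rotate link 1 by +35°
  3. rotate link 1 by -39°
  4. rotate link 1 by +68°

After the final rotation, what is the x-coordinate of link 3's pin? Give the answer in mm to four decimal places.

geometry: r = 35 mm, L = 91 mm, e = 14 mm; θ starts at 0°
rotate link 1 by +35°: θ ← 0° +35° = 35°
rotate link 1 by -39°: θ ← 35° -39° = -4°
rotate link 1 by +68°: θ ← -4° +68° = 64°
crank pin P = (r cos θ, r sin θ) = (15.342990, 31.457792)
h = r sin θ − e = 31.457792 − 14 = 17.457792
x = r cos θ + √(L² − h²) = 15.342990 + 89.309717 = 104.652707

104.6527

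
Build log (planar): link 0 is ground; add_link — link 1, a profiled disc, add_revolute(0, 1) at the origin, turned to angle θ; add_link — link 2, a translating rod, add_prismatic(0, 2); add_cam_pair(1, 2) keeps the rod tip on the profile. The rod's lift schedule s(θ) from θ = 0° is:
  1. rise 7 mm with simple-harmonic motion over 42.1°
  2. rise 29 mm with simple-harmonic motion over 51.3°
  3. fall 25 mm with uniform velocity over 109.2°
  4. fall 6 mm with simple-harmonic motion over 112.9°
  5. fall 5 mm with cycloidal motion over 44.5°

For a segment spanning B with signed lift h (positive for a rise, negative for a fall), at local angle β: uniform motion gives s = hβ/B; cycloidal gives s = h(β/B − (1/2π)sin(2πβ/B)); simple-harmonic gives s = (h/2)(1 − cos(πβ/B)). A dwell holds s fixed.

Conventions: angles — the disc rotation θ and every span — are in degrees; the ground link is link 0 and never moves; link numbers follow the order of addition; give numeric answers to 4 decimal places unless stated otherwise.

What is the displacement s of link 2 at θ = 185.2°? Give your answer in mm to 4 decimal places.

seg 1 [0°–42.1°] simple-harmonic, h=7: full span → s += 7 → s = 7.0000
seg 2 [42.1°–93.4°] simple-harmonic, h=29: full span → s += 29 → s = 36.0000
seg 3 [93.4°–202.6°] uniform, h=-25: θ=185.2° here. β=91.8, B=109.2. -25·91.8/109.2 = -21.0165 → s = 14.9835

14.9835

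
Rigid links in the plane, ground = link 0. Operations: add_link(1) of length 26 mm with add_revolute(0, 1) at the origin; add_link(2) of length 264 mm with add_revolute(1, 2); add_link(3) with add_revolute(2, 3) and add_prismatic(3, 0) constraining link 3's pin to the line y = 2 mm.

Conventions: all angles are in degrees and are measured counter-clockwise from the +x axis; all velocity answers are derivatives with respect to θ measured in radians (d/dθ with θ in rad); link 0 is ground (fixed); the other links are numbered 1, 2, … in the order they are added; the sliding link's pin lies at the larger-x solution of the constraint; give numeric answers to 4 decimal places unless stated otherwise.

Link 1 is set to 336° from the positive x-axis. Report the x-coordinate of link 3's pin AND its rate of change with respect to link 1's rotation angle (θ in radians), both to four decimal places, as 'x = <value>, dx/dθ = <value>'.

geometry: r = 26 mm, L = 264 mm, e = 2 mm
crank pin P = (r cos θ, r sin θ) = (23.752182, -10.575153)
h = r sin θ − e = -10.575153 − 2 = -12.575153
x = r cos θ + √(L² − h²) = 23.752182 + 263.700333 = 287.452515
dx/dθ = −r sin θ − h·r cos θ/√(L² − h²) (θ in radians; h = -12.575153) = 11.707830

x = 287.4525, dx/dθ = 11.7078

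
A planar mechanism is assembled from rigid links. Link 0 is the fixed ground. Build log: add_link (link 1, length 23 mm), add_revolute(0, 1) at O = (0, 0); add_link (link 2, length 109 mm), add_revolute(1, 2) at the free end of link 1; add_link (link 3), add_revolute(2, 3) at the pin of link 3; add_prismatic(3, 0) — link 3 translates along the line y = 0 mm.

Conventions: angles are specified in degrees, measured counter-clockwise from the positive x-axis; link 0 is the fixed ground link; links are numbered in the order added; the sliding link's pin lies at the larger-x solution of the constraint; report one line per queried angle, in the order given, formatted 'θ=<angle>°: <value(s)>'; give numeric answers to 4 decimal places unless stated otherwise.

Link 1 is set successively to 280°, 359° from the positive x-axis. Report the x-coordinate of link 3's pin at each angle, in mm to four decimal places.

geometry: r = 23 mm, L = 109 mm, e = 0 mm
θ=280°: crank pin P = (r cos θ, r sin θ) = (3.993908, -22.650578)
θ=280°: h = r sin θ − e = -22.650578 − 0 = -22.650578
θ=280°: x = r cos θ + √(L² − h²) = 3.993908 + 106.620595 = 110.614503
θ=359°: crank pin P = (r cos θ, r sin θ) = (22.996497, -0.401405)
θ=359°: h = r sin θ − e = -0.401405 − 0 = -0.401405
θ=359°: x = r cos θ + √(L² − h²) = 22.996497 + 108.999261 = 131.995758

θ=280°: 110.6145
θ=359°: 131.9958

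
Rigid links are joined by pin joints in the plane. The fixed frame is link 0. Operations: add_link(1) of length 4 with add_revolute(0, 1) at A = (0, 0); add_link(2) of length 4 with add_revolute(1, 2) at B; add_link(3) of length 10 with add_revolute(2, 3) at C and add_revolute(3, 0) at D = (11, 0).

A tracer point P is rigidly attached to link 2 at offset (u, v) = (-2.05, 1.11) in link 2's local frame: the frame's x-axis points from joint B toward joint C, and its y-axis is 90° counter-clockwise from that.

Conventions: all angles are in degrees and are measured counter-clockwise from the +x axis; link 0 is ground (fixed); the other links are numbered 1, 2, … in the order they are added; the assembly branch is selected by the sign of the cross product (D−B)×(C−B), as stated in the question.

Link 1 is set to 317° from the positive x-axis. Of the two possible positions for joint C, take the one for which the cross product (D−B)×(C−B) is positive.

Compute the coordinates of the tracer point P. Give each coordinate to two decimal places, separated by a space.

A=(0,0), D=(11.00,0)
B = A + 4.00·(cos317°, sin317°) = (2.9254, -2.7280)
|BD| = 8.5230
circle(B,4.00) ∩ circle(D,10.00): a=-0.6664, h=3.9441
  candidates: C₊=(1.0317,0.7953) cross=33.615; C₋=(3.5565,-6.6779) cross=-33.615
  branch + wants cross > 0 → take C=(1.0317,0.7953) (cross=33.615)
ex = (C−B)/|BC| = (-0.4734,0.8808); ey = (-0.8808,-0.4734)
P = B + -2.05·ex + 1.11·ey = (2.9182,-5.0592)

2.92 -5.06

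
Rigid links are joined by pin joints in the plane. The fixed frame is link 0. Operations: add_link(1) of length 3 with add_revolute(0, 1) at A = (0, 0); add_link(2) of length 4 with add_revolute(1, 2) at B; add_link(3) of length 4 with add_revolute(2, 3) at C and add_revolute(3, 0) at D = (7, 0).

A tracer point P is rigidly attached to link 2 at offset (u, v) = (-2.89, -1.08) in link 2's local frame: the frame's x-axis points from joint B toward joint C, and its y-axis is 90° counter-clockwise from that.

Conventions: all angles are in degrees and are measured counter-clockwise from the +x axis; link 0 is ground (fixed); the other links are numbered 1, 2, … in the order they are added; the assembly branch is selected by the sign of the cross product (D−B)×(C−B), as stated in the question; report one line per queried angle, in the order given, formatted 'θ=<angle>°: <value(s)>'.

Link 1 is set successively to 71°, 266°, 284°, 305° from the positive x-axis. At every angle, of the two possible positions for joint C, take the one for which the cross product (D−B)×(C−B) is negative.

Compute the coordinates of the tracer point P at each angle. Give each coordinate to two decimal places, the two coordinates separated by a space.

A=(0,0), D=(7.00,0)
θ=71°: B = A + 3.00·(cos71°, sin71°) = (0.9767, 2.8366)
θ=71°: |BD| = 6.6578
θ=71°: circle(B,4.00) ∩ circle(D,4.00): a=3.3289, h=2.2178
θ=71°:   candidates: C₊=(4.9332,3.4247) cross=14.765; C₋=(3.0435,-0.5881) cross=-14.765
θ=71°:   branch - wants cross < 0 → take C=(3.0435,-0.5881) (cross=-14.765)
θ=71°: ex = (C−B)/|BC| = (0.5167,-0.8562); ey = (0.8562,0.5167)
θ=71°: P = B + -2.89·ex + -1.08·ey = (-1.4412,4.7529)
θ=266°: B = A + 3.00·(cos266°, sin266°) = (-0.2093, -2.9927)
θ=266°: |BD| = 7.8058
θ=266°: circle(B,4.00) ∩ circle(D,4.00): a=3.9029, h=0.8761
θ=266°:   candidates: C₊=(3.0595,-0.6872) cross=6.839; C₋=(3.7313,-2.3055) cross=-6.839
θ=266°:   branch - wants cross < 0 → take C=(3.7313,-2.3055) (cross=-6.839)
θ=266°: ex = (C−B)/|BC| = (0.9851,0.1718); ey = (-0.1718,0.9851)
θ=266°: P = B + -2.89·ex + -1.08·ey = (-2.8708,-4.5531)
θ=284°: B = A + 3.00·(cos284°, sin284°) = (0.7258, -2.9109)
θ=284°: |BD| = 6.9166
θ=284°: circle(B,4.00) ∩ circle(D,4.00): a=3.4583, h=2.0100
θ=284°:   candidates: C₊=(3.0170,0.3679) cross=13.902; C₋=(4.7088,-3.2788) cross=-13.902
θ=284°:   branch - wants cross < 0 → take C=(4.7088,-3.2788) (cross=-13.902)
θ=284°: ex = (C−B)/|BC| = (0.9958,-0.0920); ey = (0.0920,0.9958)
θ=284°: P = B + -2.89·ex + -1.08·ey = (-2.2513,-3.7205)
θ=305°: B = A + 3.00·(cos305°, sin305°) = (1.7207, -2.4575)
θ=305°: |BD| = 5.8232
θ=305°: circle(B,4.00) ∩ circle(D,4.00): a=2.9116, h=2.7427
θ=305°:   candidates: C₊=(3.2029,1.2578) cross=15.971; C₋=(5.5178,-3.7153) cross=-15.971
θ=305°:   branch - wants cross < 0 → take C=(5.5178,-3.7153) (cross=-15.971)
θ=305°: ex = (C−B)/|BC| = (0.9493,-0.3145); ey = (0.3145,0.9493)
θ=305°: P = B + -2.89·ex + -1.08·ey = (-1.3623,-2.5739)

θ=71°: -1.44 4.75
θ=266°: -2.87 -4.55
θ=284°: -2.25 -3.72
θ=305°: -1.36 -2.57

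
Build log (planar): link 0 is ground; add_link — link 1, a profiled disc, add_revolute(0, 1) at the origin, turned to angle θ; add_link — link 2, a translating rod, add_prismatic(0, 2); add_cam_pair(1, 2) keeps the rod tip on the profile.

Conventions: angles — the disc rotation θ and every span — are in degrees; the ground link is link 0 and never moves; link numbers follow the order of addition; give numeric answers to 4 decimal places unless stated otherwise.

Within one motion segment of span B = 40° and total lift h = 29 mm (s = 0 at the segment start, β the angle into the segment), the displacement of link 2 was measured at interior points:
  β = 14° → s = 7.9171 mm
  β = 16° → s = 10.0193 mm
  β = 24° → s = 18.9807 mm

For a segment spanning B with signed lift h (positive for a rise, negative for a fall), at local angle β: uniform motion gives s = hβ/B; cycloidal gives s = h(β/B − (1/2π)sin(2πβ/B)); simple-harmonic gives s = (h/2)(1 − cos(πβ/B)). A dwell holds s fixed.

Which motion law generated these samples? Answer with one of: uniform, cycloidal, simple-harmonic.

candidates at β/B = r: uniform s = h·r (linear in β); cycloidal s = h·(r − sin(2πr)/(2π)); simple-harmonic s = (h/2)(1 − cos(πr))
β=14°: printed 7.9171 | uniform 10.1500, cycloidal 6.4160, simple-harmonic 7.9171
β=16°: printed 10.0193 | uniform 11.6000, cycloidal 8.8871, simple-harmonic 10.0193
β=24°: printed 18.9807 | uniform 17.4000, cycloidal 20.1129, simple-harmonic 18.9807
only one law matches every sample → simple-harmonic

simple-harmonic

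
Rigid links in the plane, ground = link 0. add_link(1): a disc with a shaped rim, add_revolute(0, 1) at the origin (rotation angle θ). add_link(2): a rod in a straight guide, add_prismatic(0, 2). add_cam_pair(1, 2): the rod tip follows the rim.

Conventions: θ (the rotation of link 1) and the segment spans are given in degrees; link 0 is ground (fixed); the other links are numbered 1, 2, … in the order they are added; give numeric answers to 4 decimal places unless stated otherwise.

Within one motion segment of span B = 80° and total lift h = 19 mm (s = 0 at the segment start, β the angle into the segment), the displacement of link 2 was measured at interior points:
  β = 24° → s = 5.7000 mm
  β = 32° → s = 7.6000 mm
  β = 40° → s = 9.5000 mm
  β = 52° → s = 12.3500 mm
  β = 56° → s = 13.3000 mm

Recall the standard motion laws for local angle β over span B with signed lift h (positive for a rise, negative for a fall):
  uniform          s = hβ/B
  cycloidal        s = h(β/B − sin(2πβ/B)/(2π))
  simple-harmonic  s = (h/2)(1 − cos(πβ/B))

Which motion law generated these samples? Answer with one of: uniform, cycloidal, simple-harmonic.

candidates at β/B = r: uniform s = h·r (linear in β); cycloidal s = h·(r − sin(2πr)/(2π)); simple-harmonic s = (h/2)(1 − cos(πr))
β=24°: printed 5.7000 | uniform 5.7000, cycloidal 2.8241, simple-harmonic 3.9160
β=32°: printed 7.6000 | uniform 7.6000, cycloidal 5.8226, simple-harmonic 6.5643
β=40°: printed 9.5000 | uniform 9.5000, cycloidal 9.5000, simple-harmonic 9.5000
β=52°: printed 12.3500 | uniform 12.3500, cycloidal 14.7964, simple-harmonic 13.8129
β=56°: printed 13.3000 | uniform 13.3000, cycloidal 16.1759, simple-harmonic 15.0840
only one law matches every sample → uniform

uniform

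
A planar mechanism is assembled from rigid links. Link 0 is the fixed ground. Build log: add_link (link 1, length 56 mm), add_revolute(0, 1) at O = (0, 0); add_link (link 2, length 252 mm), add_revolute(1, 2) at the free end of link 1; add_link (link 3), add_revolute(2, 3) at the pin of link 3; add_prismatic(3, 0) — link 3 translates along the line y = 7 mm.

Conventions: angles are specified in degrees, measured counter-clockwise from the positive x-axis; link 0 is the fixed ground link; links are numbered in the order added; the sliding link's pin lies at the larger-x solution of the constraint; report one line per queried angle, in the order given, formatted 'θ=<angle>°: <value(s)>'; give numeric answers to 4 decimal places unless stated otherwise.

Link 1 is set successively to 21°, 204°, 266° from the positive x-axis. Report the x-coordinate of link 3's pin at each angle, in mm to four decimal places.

geometry: r = 56 mm, L = 252 mm, e = 7 mm
θ=21°: crank pin P = (r cos θ, r sin θ) = (52.280504, 20.068605)
θ=21°: h = r sin θ − e = 20.068605 − 7 = 13.068605
θ=21°: x = r cos θ + √(L² − h²) = 52.280504 + 251.660906 = 303.941410
θ=204°: crank pin P = (r cos θ, r sin θ) = (-51.158546, -22.777252)
θ=204°: h = r sin θ − e = -22.777252 − 7 = -29.777252
θ=204°: x = r cos θ + √(L² − h²) = -51.158546 + 250.234521 = 199.075975
θ=266°: crank pin P = (r cos θ, r sin θ) = (-3.906363, -55.863587)
θ=266°: h = r sin θ − e = -55.863587 − 7 = -62.863587
θ=266°: x = r cos θ + √(L² − h²) = -3.906363 + 244.033132 = 240.126769

θ=21°: 303.9414
θ=204°: 199.0760
θ=266°: 240.1268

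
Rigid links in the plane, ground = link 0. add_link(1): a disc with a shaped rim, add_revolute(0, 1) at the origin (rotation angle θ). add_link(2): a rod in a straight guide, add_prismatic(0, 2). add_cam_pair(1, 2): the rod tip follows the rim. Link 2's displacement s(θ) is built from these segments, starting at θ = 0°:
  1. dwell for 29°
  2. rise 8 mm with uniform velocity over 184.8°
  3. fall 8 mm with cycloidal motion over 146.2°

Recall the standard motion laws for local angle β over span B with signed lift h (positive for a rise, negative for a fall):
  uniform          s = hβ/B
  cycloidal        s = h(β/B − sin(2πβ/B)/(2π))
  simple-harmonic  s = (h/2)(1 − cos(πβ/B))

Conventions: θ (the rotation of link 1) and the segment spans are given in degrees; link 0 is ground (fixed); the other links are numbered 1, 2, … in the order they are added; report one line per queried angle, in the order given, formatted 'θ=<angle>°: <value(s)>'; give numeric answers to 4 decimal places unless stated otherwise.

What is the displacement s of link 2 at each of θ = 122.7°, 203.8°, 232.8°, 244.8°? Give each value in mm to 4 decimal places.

segment 1 (0° to 29°, dwell): s unchanged at 0.0000
θ = 122.7° falls in segment 2 (29° to 213.8°, uniform, h = 8): β = 122.7 − 29 = 93.7°, B = 184.8°; Δs = 8·93.7/184.8 = 4.0563; s = 0.0000 + 4.0563 = 4.0563
θ = 203.8° falls in segment 2 (29° to 213.8°, uniform, h = 8): β = 203.8 − 29 = 174.8°, B = 184.8°; Δs = 8·174.8/184.8 = 7.5671; s = 0.0000 + 7.5671 = 7.5671
segment 2 (29° to 213.8°, uniform, h = 8) is passed completely: s = 0.0000 + (8) = 8.0000
θ = 232.8° falls in segment 3 (213.8° to 360°, cycloidal, h = -8): β = 232.8 − 213.8 = 19°, B = 146.2°; Δs = -8·(0.1300 − sin(2π·0.1300)/(2π)) = -0.1117; s = 8.0000 − 0.1117 = 7.8883
θ = 244.8° falls in segment 3 (213.8° to 360°, cycloidal, h = -8): β = 244.8 − 213.8 = 31°, B = 146.2°; Δs = -8·(0.2120 − sin(2π·0.2120)/(2π)) = -0.4591; s = 8.0000 − 0.4591 = 7.5409

θ=122.7°: 4.0563
θ=203.8°: 7.5671
θ=232.8°: 7.8883
θ=244.8°: 7.5409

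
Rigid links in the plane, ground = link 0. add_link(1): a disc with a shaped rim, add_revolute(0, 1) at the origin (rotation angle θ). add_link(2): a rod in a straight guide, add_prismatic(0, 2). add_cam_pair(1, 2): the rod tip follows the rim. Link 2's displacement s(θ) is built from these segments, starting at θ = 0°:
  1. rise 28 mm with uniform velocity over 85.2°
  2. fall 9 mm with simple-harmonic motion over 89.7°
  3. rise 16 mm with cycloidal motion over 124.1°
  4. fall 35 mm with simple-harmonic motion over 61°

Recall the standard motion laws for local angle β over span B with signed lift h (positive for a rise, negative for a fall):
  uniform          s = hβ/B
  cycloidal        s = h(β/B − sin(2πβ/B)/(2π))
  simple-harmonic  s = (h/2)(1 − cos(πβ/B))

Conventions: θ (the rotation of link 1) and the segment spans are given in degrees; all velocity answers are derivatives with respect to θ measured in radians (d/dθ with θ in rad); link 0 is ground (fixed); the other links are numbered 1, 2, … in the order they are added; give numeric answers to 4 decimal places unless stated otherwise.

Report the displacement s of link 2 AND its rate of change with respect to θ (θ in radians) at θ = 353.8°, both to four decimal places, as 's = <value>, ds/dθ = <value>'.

segment 1 (0° to 85.2°, uniform, h = 28) is passed completely: s = 0.0000 + (28) = 28.0000
segment 2 (85.2° to 174.9°, simple-harmonic, h = -9) is passed completely: s = 28.0000 + (-9) = 19.0000
segment 3 (174.9° to 299°, cycloidal, h = 16) is passed completely: s = 19.0000 + (16) = 35.0000
θ = 353.8° falls in segment 4 (299° to 360°, simple-harmonic, h = -35): β = 353.8 − 299 = 54.8°, B = 61°; Δs = -35/2·(1 − cos(π·0.8984)) = -34.1154; s = 35.0000 − 34.1154 = 0.8846
velocity in seg [299°–360°] (simple-harmonic), θ in radians: β = 54.8° = 0.9564 rad, B = 61° = 1.0647 rad; ds/dθ = (πh/(2B)) sin(πβ/B) = (π·(-35)/(2·1.0647)) sin(π·0.8984) = -16.210156 mm/rad

s = 0.8846, ds/dθ = -16.2102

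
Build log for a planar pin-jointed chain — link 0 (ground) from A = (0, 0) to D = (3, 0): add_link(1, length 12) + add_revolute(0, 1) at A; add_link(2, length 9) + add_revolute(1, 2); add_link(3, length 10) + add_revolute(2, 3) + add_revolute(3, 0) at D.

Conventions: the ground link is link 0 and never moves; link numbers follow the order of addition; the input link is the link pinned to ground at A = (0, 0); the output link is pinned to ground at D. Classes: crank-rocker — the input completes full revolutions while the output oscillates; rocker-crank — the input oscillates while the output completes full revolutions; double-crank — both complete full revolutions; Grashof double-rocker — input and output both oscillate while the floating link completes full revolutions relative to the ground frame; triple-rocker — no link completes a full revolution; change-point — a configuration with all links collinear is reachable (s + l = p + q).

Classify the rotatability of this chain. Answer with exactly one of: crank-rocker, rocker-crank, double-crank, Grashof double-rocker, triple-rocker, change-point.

lengths: ground=3, input=12, coupler=9, output=10
sorted: s=3 (shortest), l=12 (longest), p+q=19
s + l = 15 vs p + q = 19
s + l < p + q (Grashof) with shortest = ground link → double-crank

double-crank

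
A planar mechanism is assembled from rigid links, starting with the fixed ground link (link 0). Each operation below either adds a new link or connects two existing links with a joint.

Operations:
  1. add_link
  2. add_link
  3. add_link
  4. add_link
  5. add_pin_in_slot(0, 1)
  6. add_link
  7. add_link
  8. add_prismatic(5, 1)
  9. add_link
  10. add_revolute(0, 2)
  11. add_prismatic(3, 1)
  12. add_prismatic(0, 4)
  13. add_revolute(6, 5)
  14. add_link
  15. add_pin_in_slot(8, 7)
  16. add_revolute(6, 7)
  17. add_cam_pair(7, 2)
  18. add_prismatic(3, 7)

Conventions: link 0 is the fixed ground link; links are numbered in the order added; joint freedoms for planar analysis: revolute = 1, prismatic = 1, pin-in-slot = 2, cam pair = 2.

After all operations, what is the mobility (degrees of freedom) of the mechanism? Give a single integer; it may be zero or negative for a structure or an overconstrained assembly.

ground; <1,0,0>
#1 <2,0,0>
#2 <3,0,0>
#3 <4,0,0>
#4 <5,0,0>
PS:0↔1 J2 <5,0,1>
#5 <6,0,1>
#6 <7,0,1>
P:5↔1 J1 <7,1,1>
#7 <8,1,1>
R:0↔2 J1 <8,2,1>
P:3↔1 J1 <8,3,1>
P:0↔4 J1 <8,4,1>
R:6↔5 J1 <8,5,1>
#8 <9,5,1>
PS:8↔7 J2 <9,5,2>
R:6↔7 J1 <9,6,2>
C:7↔2 J2 <9,6,3>
P:3↔7 J1 <9,7,3>
3×8 − 2×7 − 1×3 = 7

M = 7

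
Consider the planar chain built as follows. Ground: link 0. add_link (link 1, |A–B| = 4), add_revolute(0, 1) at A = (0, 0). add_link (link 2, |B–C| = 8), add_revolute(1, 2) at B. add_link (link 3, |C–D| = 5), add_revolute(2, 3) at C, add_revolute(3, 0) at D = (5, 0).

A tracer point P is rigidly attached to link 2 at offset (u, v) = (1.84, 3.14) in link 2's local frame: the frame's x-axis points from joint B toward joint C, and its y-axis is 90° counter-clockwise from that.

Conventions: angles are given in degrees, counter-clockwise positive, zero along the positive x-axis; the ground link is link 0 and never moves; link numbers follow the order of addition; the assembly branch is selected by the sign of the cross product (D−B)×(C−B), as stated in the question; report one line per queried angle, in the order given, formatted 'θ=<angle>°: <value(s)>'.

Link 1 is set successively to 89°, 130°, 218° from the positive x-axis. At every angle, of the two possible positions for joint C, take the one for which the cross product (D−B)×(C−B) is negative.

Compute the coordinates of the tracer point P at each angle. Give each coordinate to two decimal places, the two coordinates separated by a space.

A=(0,0), D=(5.00,0)
θ=89°: B = A + 4.00·(cos89°, sin89°) = (0.0698, 3.9994)
θ=89°: |BD| = 6.3484
θ=89°: circle(B,8.00) ∩ circle(D,5.00): a=6.2458, h=4.9989
θ=89°:   candidates: C₊=(8.0696,3.9468) cross=31.735; C₋=(1.7711,-3.8176) cross=-31.735
θ=89°:   branch - wants cross < 0 → take C=(1.7711,-3.8176) (cross=-31.735)
θ=89°: ex = (C−B)/|BC| = (0.2127,-0.9771); ey = (0.9771,0.2127)
θ=89°: P = B + 1.84·ex + 3.14·ey = (3.5293,2.8692)
θ=130°: B = A + 4.00·(cos130°, sin130°) = (-2.5712, 3.0642)
θ=130°: |BD| = 8.1677
θ=130°: circle(B,8.00) ∩ circle(D,5.00): a=6.4713, h=4.7034
θ=130°:   candidates: C₊=(5.1920,4.9963) cross=38.416; C₋=(1.6630,-3.7235) cross=-38.416
θ=130°:   branch - wants cross < 0 → take C=(1.6630,-3.7235) (cross=-38.416)
θ=130°: ex = (C−B)/|BC| = (0.5293,-0.8485); ey = (0.8485,0.5293)
θ=130°: P = B + 1.84·ex + 3.14·ey = (1.0669,3.1649)
θ=218°: B = A + 4.00·(cos218°, sin218°) = (-3.1520, -2.4626)
θ=218°: |BD| = 8.5159
θ=218°: circle(B,8.00) ∩ circle(D,5.00): a=6.5478, h=4.5964
θ=218°:   candidates: C₊=(1.7868,3.8308) cross=39.142; C₋=(4.4452,-4.9691) cross=-39.142
θ=218°:   branch - wants cross < 0 → take C=(4.4452,-4.9691) (cross=-39.142)
θ=218°: ex = (C−B)/|BC| = (0.9497,-0.3133); ey = (0.3133,0.9497)
θ=218°: P = B + 1.84·ex + 3.14·ey = (-0.4209,-0.0572)

θ=89°: 3.53 2.87
θ=130°: 1.07 3.16
θ=218°: -0.42 -0.06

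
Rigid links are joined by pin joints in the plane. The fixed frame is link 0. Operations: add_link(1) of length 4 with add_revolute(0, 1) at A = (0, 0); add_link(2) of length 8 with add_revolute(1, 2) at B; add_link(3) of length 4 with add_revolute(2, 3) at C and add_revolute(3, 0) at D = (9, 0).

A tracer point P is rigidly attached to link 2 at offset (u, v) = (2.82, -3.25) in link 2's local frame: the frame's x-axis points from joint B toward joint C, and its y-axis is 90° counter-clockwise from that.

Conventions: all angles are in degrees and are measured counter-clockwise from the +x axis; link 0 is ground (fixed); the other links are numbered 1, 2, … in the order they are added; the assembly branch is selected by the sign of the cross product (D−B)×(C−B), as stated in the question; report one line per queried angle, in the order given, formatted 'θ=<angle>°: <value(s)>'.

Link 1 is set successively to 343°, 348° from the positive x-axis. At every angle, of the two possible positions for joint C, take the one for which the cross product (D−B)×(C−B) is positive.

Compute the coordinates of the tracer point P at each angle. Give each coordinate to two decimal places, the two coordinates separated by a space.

A=(0,0), D=(9.00,0)
θ=343°: B = A + 4.00·(cos343°, sin343°) = (3.8252, -1.1695)
θ=343°: |BD| = 5.3053
θ=343°: circle(B,8.00) ∩ circle(D,4.00): a=7.1764, h=3.5354
θ=343°:   candidates: C₊=(10.0458,3.8609) cross=18.756; C₋=(11.6044,-3.0359) cross=-18.756
θ=343°:   branch + wants cross > 0 → take C=(10.0458,3.8609) (cross=18.756)
θ=343°: ex = (C−B)/|BC| = (0.7776,0.6288); ey = (-0.6288,0.7776)
θ=343°: P = B + 2.82·ex + -3.25·ey = (8.0616,-1.9234)
θ=348°: B = A + 4.00·(cos348°, sin348°) = (3.9126, -0.8316)
θ=348°: |BD| = 5.1549
θ=348°: circle(B,8.00) ∩ circle(D,4.00): a=7.2332, h=3.4177
θ=348°:   candidates: C₊=(10.4997,3.7082) cross=17.618; C₋=(11.6024,-3.0377) cross=-17.618
θ=348°:   branch + wants cross > 0 → take C=(10.4997,3.7082) (cross=17.618)
θ=348°: ex = (C−B)/|BC| = (0.8234,0.5675); ey = (-0.5675,0.8234)
θ=348°: P = B + 2.82·ex + -3.25·ey = (8.0789,-1.9073)

θ=343°: 8.06 -1.92
θ=348°: 8.08 -1.91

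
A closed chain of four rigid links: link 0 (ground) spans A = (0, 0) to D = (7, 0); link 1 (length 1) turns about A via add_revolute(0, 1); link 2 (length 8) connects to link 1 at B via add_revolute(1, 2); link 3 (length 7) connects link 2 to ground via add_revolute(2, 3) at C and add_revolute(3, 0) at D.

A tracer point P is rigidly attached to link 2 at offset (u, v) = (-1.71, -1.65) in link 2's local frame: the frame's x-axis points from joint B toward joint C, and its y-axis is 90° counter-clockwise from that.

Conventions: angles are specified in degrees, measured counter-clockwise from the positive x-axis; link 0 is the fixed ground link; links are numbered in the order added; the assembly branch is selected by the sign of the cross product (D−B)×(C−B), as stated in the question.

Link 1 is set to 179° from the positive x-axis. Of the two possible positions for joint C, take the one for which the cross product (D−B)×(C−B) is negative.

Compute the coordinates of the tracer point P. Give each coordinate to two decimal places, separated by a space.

A=(0,0), D=(7.00,0)
B = A + 1.00·(cos179°, sin179°) = (-0.9998, 0.0175)
|BD| = 7.9999
circle(B,8.00) ∩ circle(D,7.00): a=4.9374, h=6.2946
  candidates: C₊=(3.9513,6.3012) cross=50.356; C₋=(3.9239,-6.2879) cross=-50.356
  branch - wants cross < 0 → take C=(3.9239,-6.2879) (cross=-50.356)
ex = (C−B)/|BC| = (0.6155,-0.7882); ey = (0.7882,0.6155)
P = B + -1.71·ex + -1.65·ey = (-3.3528,0.3497)

-3.35 0.35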